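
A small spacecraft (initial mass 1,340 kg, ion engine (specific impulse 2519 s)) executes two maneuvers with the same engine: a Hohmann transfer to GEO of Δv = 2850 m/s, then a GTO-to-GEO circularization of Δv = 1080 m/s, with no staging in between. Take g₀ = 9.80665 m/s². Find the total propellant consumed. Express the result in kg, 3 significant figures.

total propellant consumed ≈ 197 kg

v_e = Isp · g₀ = 2519 × 9.80665 = 24703.0 m/s.
After the first burn: m = 1340 × exp(−2850/24703.0) = 1340 × 0.89104 = 1,193.99 kg.
After the second burn: m = 1,193.99 × exp(−1080/24703.0) = 1,193.99 × 0.95722 = 1,142.91 kg.
Total propellant = m₀ − m_final = 1340 − 1,142.91 = 197.09 kg.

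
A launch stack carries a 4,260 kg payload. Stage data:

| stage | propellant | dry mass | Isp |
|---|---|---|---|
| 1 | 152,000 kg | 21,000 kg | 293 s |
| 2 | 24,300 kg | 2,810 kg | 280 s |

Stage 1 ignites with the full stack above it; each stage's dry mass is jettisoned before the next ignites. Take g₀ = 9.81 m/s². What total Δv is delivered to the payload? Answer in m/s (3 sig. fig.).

Δv ≈ 8010 m/s

Ignition mass of stage 1 = 152,000+21,000 + 24,300+2,810 + 4,260 = 204,370 kg.
Stage 1: m₀ = 204,370 kg, m_f = 204,370 − 152,000 = 52,370 kg; Δv = 293×9.81×ln(3.902) = 2874.3×1.3616 ≈ 3914 m/s.
Stage 2: m₀ = 31,370 kg, m_f = 31,370 − 24,300 = 7,070 kg; Δv = 280×9.81×ln(4.437) = 2746.8×1.4900 ≈ 4093 m/s.
Total Δv = 3914 + 4093 = 8007 m/s.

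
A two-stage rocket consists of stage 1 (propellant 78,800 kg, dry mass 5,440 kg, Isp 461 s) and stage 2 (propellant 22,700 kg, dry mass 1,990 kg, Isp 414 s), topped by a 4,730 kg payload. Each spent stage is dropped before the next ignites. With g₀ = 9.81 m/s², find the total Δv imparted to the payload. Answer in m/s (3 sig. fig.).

Δv ≈ 11300 m/s

Ignition mass of stage 1 = 78,800+5,440 + 22,700+1,990 + 4,730 = 113,660 kg.
Stage 1: m₀ = 113,660 kg, m_f = 113,660 − 78,800 = 34,860 kg; Δv = 461×9.81×ln(3.26) = 4522.4×1.1819 ≈ 5345 m/s.
Stage 2: m₀ = 29,420 kg, m_f = 29,420 − 22,700 = 6,720 kg; Δv = 414×9.81×ln(4.378) = 4061.3×1.4766 ≈ 5997 m/s.
Total Δv = 5345 + 5997 = 11342 m/s.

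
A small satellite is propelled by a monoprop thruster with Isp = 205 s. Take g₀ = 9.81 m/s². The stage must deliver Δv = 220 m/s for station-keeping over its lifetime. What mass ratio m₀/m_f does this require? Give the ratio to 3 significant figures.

v_e = Isp · g₀ = 205 × 9.81 = 2011.1 m/s.
m₀/m_f = exp(Δv / v_e) = exp(220 / 2011.1) = exp(0.1094) = 1.1156.

mass ratio ≈ 1.12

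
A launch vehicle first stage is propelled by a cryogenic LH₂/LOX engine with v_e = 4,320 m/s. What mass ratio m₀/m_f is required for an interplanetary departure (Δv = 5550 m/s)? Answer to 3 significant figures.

Rocket equation: m₀/m_f = exp(Δv / v_e) = exp(5550 / 4320.0) = exp(1.2847) = 3.6137.

mass ratio ≈ 3.61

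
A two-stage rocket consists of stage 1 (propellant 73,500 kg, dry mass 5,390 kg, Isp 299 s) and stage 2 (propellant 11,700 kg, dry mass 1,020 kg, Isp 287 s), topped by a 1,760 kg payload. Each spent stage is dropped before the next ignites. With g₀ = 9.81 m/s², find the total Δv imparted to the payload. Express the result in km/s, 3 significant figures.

Δv ≈ 9.19 km/s

Ignition mass of stage 1 = 73,500+5,390 + 11,700+1,020 + 1,760 = 93,370 kg.
Stage 1: m₀ = 93,370 kg, m_f = 93,370 − 73,500 = 19,870 kg; Δv = 299×9.81×ln(4.699) = 2933.2×1.5474 ≈ 4539 m/s.
Stage 2: m₀ = 14,480 kg, m_f = 14,480 − 11,700 = 2,780 kg; Δv = 287×9.81×ln(5.209) = 2815.5×1.6503 ≈ 4646 m/s.
Total Δv = 4539 + 4646 = 9185 m/s.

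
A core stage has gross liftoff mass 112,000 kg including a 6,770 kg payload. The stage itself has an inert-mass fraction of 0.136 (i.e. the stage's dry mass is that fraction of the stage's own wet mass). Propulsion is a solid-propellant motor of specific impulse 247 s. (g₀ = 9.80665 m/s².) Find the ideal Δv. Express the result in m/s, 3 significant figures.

Δv ≈ 4050 m/s

Stage wet mass = m₀ − payload = 112,000 − 6,770 = 105,230 kg.
Stage dry mass = ε × stage wet mass = 0.136 × 105,230 = 14,311.3 kg.
Burnout mass m_f = stage dry + payload = 14,311.3 + 6,770 = 21,081.3 kg.
v_e = Isp · g₀ = 247 × 9.80665 = 2422.2 m/s.
Using Δv = v_e ln(m₀/m_f): Δv = v_e · ln(112,000/21,081.3) = 2422.2 × ln(5.313) = 2422.2 × 1.6701 ≈ 4045 m/s.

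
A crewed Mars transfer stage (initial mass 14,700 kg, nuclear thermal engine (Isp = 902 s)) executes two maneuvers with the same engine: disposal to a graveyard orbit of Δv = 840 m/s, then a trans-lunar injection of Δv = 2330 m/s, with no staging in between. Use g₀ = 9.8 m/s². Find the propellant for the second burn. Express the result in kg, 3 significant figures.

v_e = Isp · g₀ = 902 × 9.8 = 8839.6 m/s.
After the first burn: m = 14700 × exp(−840/8839.6) = 14700 × 0.90935 = 13,367.4 kg.
After the second burn: m = 13,367.4 × exp(−2330/8839.6) = 13,367.4 × 0.76829 = 10,270 kg.
Second-burn propellant = 13,367.4 − 10,270 = 3,097.4 kg.

propellant for the second burn ≈ 3100 kg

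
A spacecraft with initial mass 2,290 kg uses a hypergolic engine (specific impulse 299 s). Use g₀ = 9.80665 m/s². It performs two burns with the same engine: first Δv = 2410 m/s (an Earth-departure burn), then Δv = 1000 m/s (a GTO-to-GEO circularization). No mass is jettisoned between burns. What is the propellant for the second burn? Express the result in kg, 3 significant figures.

propellant for the second burn ≈ 291 kg

v_e = Isp · g₀ = 299 × 9.80665 = 2932.2 m/s.
After the first burn: m = 2290 × exp(−2410/2932.2) = 2290 × 0.43959 = 1,006.66 kg.
After the second burn: m = 1,006.66 × exp(−1000/2932.2) = 1,006.66 × 0.71103 = 715.765 kg.
Second-burn propellant = 1,006.66 − 715.765 = 290.895 kg.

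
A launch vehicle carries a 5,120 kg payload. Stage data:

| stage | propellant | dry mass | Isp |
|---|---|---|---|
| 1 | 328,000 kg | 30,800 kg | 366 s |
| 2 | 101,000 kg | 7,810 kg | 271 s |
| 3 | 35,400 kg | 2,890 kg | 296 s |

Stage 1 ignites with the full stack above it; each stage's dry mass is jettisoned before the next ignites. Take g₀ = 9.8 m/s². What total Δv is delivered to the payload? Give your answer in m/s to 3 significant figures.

Δv ≈ 11500 m/s

Ignition mass of stage 1 = 328,000+30,800 + 101,000+7,810 + 35,400+2,890 + 5,120 = 511,020 kg.
Stage 1: m₀ = 511,020 kg, m_f = 511,020 − 328,000 = 183,020 kg; Δv = 366×9.8×ln(2.792) = 3586.8×1.0268 ≈ 3683 m/s.
Stage 2: m₀ = 152,220 kg, m_f = 152,220 − 101,000 = 51,220 kg; Δv = 271×9.8×ln(2.972) = 2655.8×1.0892 ≈ 2893 m/s.
Stage 3: m₀ = 43,410 kg, m_f = 43,410 − 35,400 = 8,010 kg; Δv = 296×9.8×ln(5.419) = 2900.8×1.6900 ≈ 4902 m/s.
Total Δv = 3683 + 2893 + 4902 = 11478 m/s.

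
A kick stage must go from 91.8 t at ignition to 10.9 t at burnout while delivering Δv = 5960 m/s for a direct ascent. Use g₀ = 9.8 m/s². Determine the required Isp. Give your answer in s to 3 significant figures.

ln(m₀/m_f) = ln(91800/10900) = ln(8.422) = 2.1308.
v_e = Δv / ln(m₀/m_f) = 5960 / 2.1308 = 2797.0 m/s.
Isp = v_e / g₀ = 2797.0 / 9.8 = 285.4 s.

Isp ≈ 285 s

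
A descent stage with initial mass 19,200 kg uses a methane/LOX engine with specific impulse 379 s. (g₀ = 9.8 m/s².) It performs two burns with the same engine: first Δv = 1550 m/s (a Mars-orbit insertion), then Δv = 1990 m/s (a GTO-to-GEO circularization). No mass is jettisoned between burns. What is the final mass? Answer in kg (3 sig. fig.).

final mass ≈ 7400 kg

v_e = Isp · g₀ = 379 × 9.8 = 3714.2 m/s.
After the first burn: m = 19200 × exp(−1550/3714.2) = 19200 × 0.65881 = 12,649.2 kg.
After the second burn: m = 12,649.2 × exp(−1990/3714.2) = 12,649.2 × 0.58521 = 7,402.44 kg.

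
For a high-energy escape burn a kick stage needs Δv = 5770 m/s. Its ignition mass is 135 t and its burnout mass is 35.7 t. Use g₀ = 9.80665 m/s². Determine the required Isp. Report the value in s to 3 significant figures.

Isp ≈ 442 s

ln(m₀/m_f) = ln(135000/35700) = ln(3.782) = 1.3301.
v_e = Δv / ln(m₀/m_f) = 5770 / 1.3301 = 4337.9 m/s.
Isp = v_e / g₀ = 4337.9 / 9.80665 = 442.3 s.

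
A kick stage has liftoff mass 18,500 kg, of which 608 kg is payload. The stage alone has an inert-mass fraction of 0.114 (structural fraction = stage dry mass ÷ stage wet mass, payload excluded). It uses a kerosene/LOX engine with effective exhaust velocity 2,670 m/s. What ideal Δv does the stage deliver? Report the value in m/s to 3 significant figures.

Stage wet mass = m₀ − payload = 18,500 − 608 = 17,892 kg.
Stage dry mass = ε × stage wet mass = 0.114 × 17,892 = 2,039.69 kg.
Burnout mass m_f = stage dry + payload = 2,039.69 + 608 = 2,647.69 kg.
By the Tsiolkovsky rocket equation, Δv = v_e · ln(18,500/2,647.69) = 2670.0 × ln(6.987) = 2670.0 × 1.9441 ≈ 5191 m/s.

Δv ≈ 5190 m/s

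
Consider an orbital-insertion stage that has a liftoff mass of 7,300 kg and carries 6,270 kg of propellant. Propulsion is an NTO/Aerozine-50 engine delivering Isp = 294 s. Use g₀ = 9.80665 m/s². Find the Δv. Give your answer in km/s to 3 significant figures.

v_e = Isp · g₀ = 294 × 9.80665 = 2883.2 m/s.
m_f = m₀ − m_prop = 7,300 − 6,270 = 1,030 kg.
From the ideal rocket equation, Δv = v_e · ln(m₀/m_f) = 2883.2 × ln(7.087) = 2883.2 × 1.9583 ≈ 5646.1 m/s.

Δv ≈ 5.65 km/s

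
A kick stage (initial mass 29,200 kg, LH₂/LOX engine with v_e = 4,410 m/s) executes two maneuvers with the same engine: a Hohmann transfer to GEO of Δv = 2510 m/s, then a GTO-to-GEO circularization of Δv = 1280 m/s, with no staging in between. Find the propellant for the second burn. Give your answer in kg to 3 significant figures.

After the first burn: m = 29200 × exp(−2510/4410.0) = 29200 × 0.56600 = 16,527.2 kg.
After the second burn: m = 16,527.2 × exp(−1280/4410.0) = 16,527.2 × 0.74808 = 12,363.7 kg.
Second-burn propellant = 16,527.2 − 12,363.7 = 4,163.5 kg.

propellant for the second burn ≈ 4160 kg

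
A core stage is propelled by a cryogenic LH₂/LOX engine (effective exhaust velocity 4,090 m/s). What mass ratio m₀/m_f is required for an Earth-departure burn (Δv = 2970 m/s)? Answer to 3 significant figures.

mass ratio ≈ 2.07

Using Δv = v_e ln(m₀/m_f): m₀/m_f = exp(Δv / v_e) = exp(2970 / 4090.0) = exp(0.7262) = 2.0671.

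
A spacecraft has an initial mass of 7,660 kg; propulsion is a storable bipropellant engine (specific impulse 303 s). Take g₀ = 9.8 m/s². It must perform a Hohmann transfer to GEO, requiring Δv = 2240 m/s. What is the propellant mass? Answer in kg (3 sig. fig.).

propellant mass ≈ 4060 kg

v_e = Isp · g₀ = 303 × 9.8 = 2969.4 m/s.
By the Tsiolkovsky rocket equation, m₀/m_f = exp(Δv / v_e) = exp(2240 / 2969.4) = exp(0.7544) = 2.1263.
m_f = 7,660 / 2.1263 = 3,602.5 kg, so propellant = m₀ − m_f = 7,660 − 3,602.5 = 4,057.5 kg.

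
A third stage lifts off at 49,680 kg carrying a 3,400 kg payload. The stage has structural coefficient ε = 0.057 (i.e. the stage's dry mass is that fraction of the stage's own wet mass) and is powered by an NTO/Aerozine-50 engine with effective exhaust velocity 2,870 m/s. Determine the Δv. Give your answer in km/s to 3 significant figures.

Δv ≈ 6.05 km/s

Stage wet mass = m₀ − payload = 49,680 − 3,400 = 46,280 kg.
Stage dry mass = ε × stage wet mass = 0.057 × 46,280 = 2,637.96 kg.
Burnout mass m_f = stage dry + payload = 2,637.96 + 3,400 = 6,037.96 kg.
Δv = v_e · ln(49,680/6,037.96) = 2870.0 × ln(8.228) = 2870.0 × 2.1075 ≈ 6049 m/s.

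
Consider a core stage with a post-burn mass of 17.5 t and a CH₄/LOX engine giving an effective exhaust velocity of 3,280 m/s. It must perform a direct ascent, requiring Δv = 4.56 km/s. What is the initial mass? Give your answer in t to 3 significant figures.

Rocket equation: m₀/m_f = exp(Δv / v_e) = exp(4560 / 3280.0) = exp(1.3902) = 4.0158.
m₀ = m_f × 4.0158 = 17.5 × 4.0158 = 70.2765 t.

initial mass ≈ 70.3 t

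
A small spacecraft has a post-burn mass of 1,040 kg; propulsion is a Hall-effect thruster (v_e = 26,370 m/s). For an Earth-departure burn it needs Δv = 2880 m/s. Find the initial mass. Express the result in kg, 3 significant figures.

initial mass ≈ 1160 kg

By the Tsiolkovsky rocket equation, m₀/m_f = exp(Δv / v_e) = exp(2880 / 26370.0) = exp(0.1092) = 1.1154.
m₀ = m_f × 1.1154 = 1,040 × 1.1154 = 1,160.02 kg.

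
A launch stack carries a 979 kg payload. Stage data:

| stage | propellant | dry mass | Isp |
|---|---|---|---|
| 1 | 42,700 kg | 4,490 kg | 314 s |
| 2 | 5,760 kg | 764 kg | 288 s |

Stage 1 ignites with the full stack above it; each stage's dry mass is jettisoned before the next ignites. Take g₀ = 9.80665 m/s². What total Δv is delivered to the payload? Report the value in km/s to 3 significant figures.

Ignition mass of stage 1 = 42,700+4,490 + 5,760+764 + 979 = 54,693 kg.
Stage 1: m₀ = 54,693 kg, m_f = 54,693 − 42,700 = 11,993 kg; Δv = 314×9.80665×ln(4.56) = 3079.3×1.5174 ≈ 4673 m/s.
Stage 2: m₀ = 7,503 kg, m_f = 7,503 − 5,760 = 1,743 kg; Δv = 288×9.80665×ln(4.305) = 2824.3×1.4597 ≈ 4123 m/s.
Total Δv = 4673 + 4123 = 8796 m/s.

Δv ≈ 8.80 km/s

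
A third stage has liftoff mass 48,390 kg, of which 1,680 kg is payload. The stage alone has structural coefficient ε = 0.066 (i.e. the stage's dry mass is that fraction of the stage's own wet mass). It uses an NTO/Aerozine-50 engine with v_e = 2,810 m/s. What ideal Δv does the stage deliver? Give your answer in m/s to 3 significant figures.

Stage wet mass = m₀ − payload = 48,390 − 1,680 = 46,710 kg.
Stage dry mass = ε × stage wet mass = 0.066 × 46,710 = 3,082.86 kg.
Burnout mass m_f = stage dry + payload = 3,082.86 + 1,680 = 4,762.86 kg.
By the Tsiolkovsky rocket equation, Δv = v_e · ln(48,390/4,762.86) = 2810.0 × ln(10.16) = 2810.0 × 2.3184 ≈ 6515 m/s.

Δv ≈ 6510 m/s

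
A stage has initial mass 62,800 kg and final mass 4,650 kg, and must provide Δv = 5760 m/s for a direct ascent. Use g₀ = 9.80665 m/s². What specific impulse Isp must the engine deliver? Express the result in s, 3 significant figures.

ln(m₀/m_f) = ln(62800/4650) = ln(13.51) = 2.6031.
Using Δv = v_e ln(m₀/m_f): v_e = Δv / ln(m₀/m_f) = 5760 / 2.6031 = 2212.8 m/s.
Isp = v_e / g₀ = 2212.8 / 9.80665 = 225.6 s.

Isp ≈ 226 s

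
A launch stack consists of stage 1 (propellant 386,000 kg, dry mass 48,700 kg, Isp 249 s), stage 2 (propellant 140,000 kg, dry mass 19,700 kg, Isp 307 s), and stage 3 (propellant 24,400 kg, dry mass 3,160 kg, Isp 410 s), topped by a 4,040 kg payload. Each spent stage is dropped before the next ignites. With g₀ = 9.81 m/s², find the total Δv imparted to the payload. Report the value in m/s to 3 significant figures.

Δv ≈ 12300 m/s

Ignition mass of stage 1 = 386,000+48,700 + 140,000+19,700 + 24,400+3,160 + 4,040 = 626,000 kg.
Stage 1: m₀ = 626,000 kg, m_f = 626,000 − 386,000 = 240,000 kg; Δv = 249×9.81×ln(2.608) = 2442.7×0.9587 ≈ 2342 m/s.
Stage 2: m₀ = 191,300 kg, m_f = 191,300 − 140,000 = 51,300 kg; Δv = 307×9.81×ln(3.729) = 3011.7×1.3162 ≈ 3964 m/s.
Stage 3: m₀ = 31,600 kg, m_f = 31,600 − 24,400 = 7,200 kg; Δv = 410×9.81×ln(4.389) = 4022.1×1.4791 ≈ 5949 m/s.
Total Δv = 2342 + 3964 + 5949 = 12255 m/s.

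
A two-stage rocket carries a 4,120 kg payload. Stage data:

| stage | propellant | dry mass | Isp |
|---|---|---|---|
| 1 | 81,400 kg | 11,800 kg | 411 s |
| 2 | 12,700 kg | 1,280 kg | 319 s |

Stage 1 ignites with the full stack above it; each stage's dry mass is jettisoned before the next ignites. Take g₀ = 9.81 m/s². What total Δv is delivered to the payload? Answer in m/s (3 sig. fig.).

Δv ≈ 9080 m/s

Ignition mass of stage 1 = 81,400+11,800 + 12,700+1,280 + 4,120 = 111,300 kg.
Stage 1: m₀ = 111,300 kg, m_f = 111,300 − 81,400 = 29,900 kg; Δv = 411×9.81×ln(3.722) = 4031.9×1.3144 ≈ 5299 m/s.
Stage 2: m₀ = 18,100 kg, m_f = 18,100 − 12,700 = 5,400 kg; Δv = 319×9.81×ln(3.352) = 3129.4×1.2095 ≈ 3785 m/s.
Total Δv = 5299 + 3785 = 9084 m/s.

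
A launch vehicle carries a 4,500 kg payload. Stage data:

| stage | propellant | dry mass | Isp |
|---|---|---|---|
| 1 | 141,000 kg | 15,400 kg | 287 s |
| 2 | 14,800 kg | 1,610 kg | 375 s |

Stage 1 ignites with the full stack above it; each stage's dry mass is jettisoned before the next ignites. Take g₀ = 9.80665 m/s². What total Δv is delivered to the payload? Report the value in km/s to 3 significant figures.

Δv ≈ 8.99 km/s

Ignition mass of stage 1 = 141,000+15,400 + 14,800+1,610 + 4,500 = 177,310 kg.
Stage 1: m₀ = 177,310 kg, m_f = 177,310 − 141,000 = 36,310 kg; Δv = 287×9.80665×ln(4.883) = 2814.5×1.5858 ≈ 4463 m/s.
Stage 2: m₀ = 20,910 kg, m_f = 20,910 − 14,800 = 6,110 kg; Δv = 375×9.80665×ln(3.422) = 3677.5×1.2303 ≈ 4524 m/s.
Total Δv = 4463 + 4524 = 8987 m/s.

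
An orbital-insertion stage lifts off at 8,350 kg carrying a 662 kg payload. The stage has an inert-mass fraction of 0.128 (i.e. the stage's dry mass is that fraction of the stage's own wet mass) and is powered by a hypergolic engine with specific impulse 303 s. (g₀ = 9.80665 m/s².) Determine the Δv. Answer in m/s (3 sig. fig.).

Stage wet mass = m₀ − payload = 8,350 − 662 = 7,688 kg.
Stage dry mass = ε × stage wet mass = 0.128 × 7,688 = 984.064 kg.
Burnout mass m_f = stage dry + payload = 984.064 + 662 = 1,646.064 kg.
v_e = Isp · g₀ = 303 × 9.80665 = 2971.4 m/s.
Δv = v_e · ln(8,350/1,646.064) = 2971.4 × ln(5.073) = 2971.4 × 1.6239 ≈ 4825 m/s.

Δv ≈ 4830 m/s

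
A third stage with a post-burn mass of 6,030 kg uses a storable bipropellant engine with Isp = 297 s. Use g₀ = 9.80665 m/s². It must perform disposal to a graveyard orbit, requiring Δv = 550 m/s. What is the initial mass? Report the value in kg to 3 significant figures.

initial mass ≈ 7280 kg

v_e = Isp · g₀ = 297 × 9.80665 = 2912.6 m/s.
Rocket equation: m₀/m_f = exp(Δv / v_e) = exp(550 / 2912.6) = exp(0.1888) = 1.2078.
m₀ = m_f × 1.2078 = 6,030 × 1.2078 = 7,283.03 kg.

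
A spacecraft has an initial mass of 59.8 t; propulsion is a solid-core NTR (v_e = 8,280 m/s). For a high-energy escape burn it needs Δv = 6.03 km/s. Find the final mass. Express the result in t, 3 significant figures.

By the Tsiolkovsky rocket equation, m₀/m_f = exp(Δv / v_e) = exp(6030 / 8280.0) = exp(0.7283) = 2.0715.
m_f = m₀ / 2.0715 = 59.8 / 2.0715 = 28.868 t.

final mass ≈ 28.9 t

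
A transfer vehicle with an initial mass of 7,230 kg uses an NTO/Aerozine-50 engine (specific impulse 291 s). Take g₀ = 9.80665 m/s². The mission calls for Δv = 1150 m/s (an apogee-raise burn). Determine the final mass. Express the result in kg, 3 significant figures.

final mass ≈ 4830 kg

v_e = Isp · g₀ = 291 × 9.80665 = 2853.7 m/s.
From the ideal rocket equation, m₀/m_f = exp(Δv / v_e) = exp(1150 / 2853.7) = exp(0.4030) = 1.4963.
m_f = m₀ / 1.4963 = 7,230 / 1.4963 = 4,831.92 kg.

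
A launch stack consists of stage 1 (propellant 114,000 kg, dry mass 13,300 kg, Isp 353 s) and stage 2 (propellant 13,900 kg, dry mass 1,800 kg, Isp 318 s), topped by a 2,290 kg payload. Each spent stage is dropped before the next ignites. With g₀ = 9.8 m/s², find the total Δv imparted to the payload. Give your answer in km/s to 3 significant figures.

Ignition mass of stage 1 = 114,000+13,300 + 13,900+1,800 + 2,290 = 145,290 kg.
Stage 1: m₀ = 145,290 kg, m_f = 145,290 − 114,000 = 31,290 kg; Δv = 353×9.8×ln(4.643) = 3459.4×1.5354 ≈ 5312 m/s.
Stage 2: m₀ = 17,990 kg, m_f = 17,990 − 13,900 = 4,090 kg; Δv = 318×9.8×ln(4.399) = 3116.4×1.4813 ≈ 4616 m/s.
Total Δv = 5312 + 4616 = 9928 m/s.

Δv ≈ 9.93 km/s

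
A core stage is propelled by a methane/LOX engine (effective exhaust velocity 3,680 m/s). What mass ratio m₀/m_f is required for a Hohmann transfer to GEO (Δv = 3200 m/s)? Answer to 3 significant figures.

mass ratio ≈ 2.39

m₀/m_f = exp(Δv / v_e) = exp(3200 / 3680.0) = exp(0.8696) = 2.3859.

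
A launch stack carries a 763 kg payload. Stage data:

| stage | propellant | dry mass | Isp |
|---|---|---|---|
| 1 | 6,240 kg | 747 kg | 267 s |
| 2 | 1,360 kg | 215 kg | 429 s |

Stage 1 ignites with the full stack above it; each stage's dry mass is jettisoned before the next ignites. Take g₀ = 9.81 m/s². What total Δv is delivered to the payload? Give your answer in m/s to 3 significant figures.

Δv ≈ 6570 m/s

Ignition mass of stage 1 = 6,240+747 + 1,360+215 + 763 = 9,325 kg.
Stage 1: m₀ = 9,325 kg, m_f = 9,325 − 6,240 = 3,085 kg; Δv = 267×9.81×ln(3.023) = 2619.3×1.1061 ≈ 2897 m/s.
Stage 2: m₀ = 2,338 kg, m_f = 2,338 − 1,360 = 978 kg; Δv = 429×9.81×ln(2.391) = 4208.5×0.8715 ≈ 3668 m/s.
Total Δv = 2897 + 3668 = 6565 m/s.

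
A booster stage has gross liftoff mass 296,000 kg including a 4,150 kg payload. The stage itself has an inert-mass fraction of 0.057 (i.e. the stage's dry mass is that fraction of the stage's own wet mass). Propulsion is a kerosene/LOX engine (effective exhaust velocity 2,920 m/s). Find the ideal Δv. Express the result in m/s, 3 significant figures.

Stage wet mass = m₀ − payload = 296,000 − 4,150 = 291,850 kg.
Stage dry mass = ε × stage wet mass = 0.057 × 291,850 = 16,635.5 kg.
Burnout mass m_f = stage dry + payload = 16,635.5 + 4,150 = 20,785.5 kg.
Δv = v_e · ln(296,000/20,785.5) = 2920.0 × ln(14.24) = 2920.0 × 2.6561 ≈ 7756 m/s.

Δv ≈ 7760 m/s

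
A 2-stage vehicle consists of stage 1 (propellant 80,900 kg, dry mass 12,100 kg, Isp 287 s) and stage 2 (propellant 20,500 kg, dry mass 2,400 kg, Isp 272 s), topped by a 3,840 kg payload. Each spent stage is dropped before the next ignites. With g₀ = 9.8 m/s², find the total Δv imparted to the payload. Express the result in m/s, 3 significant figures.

Ignition mass of stage 1 = 80,900+12,100 + 20,500+2,400 + 3,840 = 119,740 kg.
Stage 1: m₀ = 119,740 kg, m_f = 119,740 − 80,900 = 38,840 kg; Δv = 287×9.8×ln(3.083) = 2812.6×1.1259 ≈ 3167 m/s.
Stage 2: m₀ = 26,740 kg, m_f = 26,740 − 20,500 = 6,240 kg; Δv = 272×9.8×ln(4.285) = 2665.6×1.4552 ≈ 3879 m/s.
Total Δv = 3167 + 3879 = 7046 m/s.

Δv ≈ 7050 m/s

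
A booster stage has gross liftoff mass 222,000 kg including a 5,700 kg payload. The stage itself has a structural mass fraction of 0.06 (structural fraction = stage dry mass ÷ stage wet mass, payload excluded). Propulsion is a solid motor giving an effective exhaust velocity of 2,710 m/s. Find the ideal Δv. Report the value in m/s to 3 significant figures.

Δv ≈ 6710 m/s

Stage wet mass = m₀ − payload = 222,000 − 5,700 = 216,300 kg.
Stage dry mass = ε × stage wet mass = 0.06 × 216,300 = 12,978 kg.
Burnout mass m_f = stage dry + payload = 12,978 + 5,700 = 18,678 kg.
Δv = v_e · ln(222,000/18,678) = 2710.0 × ln(11.89) = 2710.0 × 2.4753 ≈ 6708 m/s.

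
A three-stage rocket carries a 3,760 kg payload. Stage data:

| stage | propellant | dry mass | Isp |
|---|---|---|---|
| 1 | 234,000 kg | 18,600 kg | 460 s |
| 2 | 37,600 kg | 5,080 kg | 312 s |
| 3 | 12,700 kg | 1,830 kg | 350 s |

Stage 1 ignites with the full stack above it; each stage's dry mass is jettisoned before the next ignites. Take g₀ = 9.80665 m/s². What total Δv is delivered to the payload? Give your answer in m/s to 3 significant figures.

Ignition mass of stage 1 = 234,000+18,600 + 37,600+5,080 + 12,700+1,830 + 3,760 = 313,570 kg.
Stage 1: m₀ = 313,570 kg, m_f = 313,570 − 234,000 = 79,570 kg; Δv = 460×9.80665×ln(3.941) = 4511.1×1.3714 ≈ 6186 m/s.
Stage 2: m₀ = 60,970 kg, m_f = 60,970 − 37,600 = 23,370 kg; Δv = 312×9.80665×ln(2.609) = 3059.7×0.9589 ≈ 2934 m/s.
Stage 3: m₀ = 18,290 kg, m_f = 18,290 − 12,700 = 5,590 kg; Δv = 350×9.80665×ln(3.272) = 3432.3×1.1854 ≈ 4069 m/s.
Total Δv = 6186 + 2934 + 4069 = 13189 m/s.

Δv ≈ 13200 m/s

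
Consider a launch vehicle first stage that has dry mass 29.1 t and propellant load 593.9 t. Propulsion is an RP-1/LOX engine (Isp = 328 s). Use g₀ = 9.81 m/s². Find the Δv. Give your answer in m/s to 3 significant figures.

Δv ≈ 9860 m/s

v_e = Isp · g₀ = 328 × 9.81 = 3217.7 m/s.
m₀ = m_dry + m_prop = 29.1 + 593.9 = 623 t.
From the ideal rocket equation, Δv = v_e · ln(m₀/m_f) = 3217.7 × ln(21.41) = 3217.7 × 3.0638 ≈ 9858.4 m/s.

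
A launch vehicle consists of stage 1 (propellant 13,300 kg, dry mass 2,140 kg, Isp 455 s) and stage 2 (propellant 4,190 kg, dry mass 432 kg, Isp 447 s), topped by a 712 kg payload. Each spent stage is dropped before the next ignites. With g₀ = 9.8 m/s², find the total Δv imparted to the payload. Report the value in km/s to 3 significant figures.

Ignition mass of stage 1 = 13,300+2,140 + 4,190+432 + 712 = 20,774 kg.
Stage 1: m₀ = 20,774 kg, m_f = 20,774 − 13,300 = 7,474 kg; Δv = 455×9.8×ln(2.78) = 4459.0×1.0223 ≈ 4558 m/s.
Stage 2: m₀ = 5,334 kg, m_f = 5,334 − 4,190 = 1,144 kg; Δv = 447×9.8×ln(4.663) = 4380.6×1.5396 ≈ 6744 m/s.
Total Δv = 4558 + 6744 = 11302 m/s.

Δv ≈ 11.3 km/s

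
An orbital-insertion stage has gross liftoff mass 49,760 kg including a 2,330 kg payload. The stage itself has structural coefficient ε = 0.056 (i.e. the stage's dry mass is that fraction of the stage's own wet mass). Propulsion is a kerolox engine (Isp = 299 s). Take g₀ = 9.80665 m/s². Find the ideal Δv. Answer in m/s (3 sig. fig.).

Δv ≈ 6750 m/s

Stage wet mass = m₀ − payload = 49,760 − 2,330 = 47,430 kg.
Stage dry mass = ε × stage wet mass = 0.056 × 47,430 = 2,656.08 kg.
Burnout mass m_f = stage dry + payload = 2,656.08 + 2,330 = 4,986.08 kg.
v_e = Isp · g₀ = 299 × 9.80665 = 2932.2 m/s.
From the ideal rocket equation, Δv = v_e · ln(49,760/4,986.08) = 2932.2 × ln(9.98) = 2932.2 × 2.3006 ≈ 6746 m/s.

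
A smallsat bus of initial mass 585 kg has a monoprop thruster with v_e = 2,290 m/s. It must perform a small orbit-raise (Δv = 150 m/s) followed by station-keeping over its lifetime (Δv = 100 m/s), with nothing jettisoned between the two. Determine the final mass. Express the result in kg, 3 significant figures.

final mass ≈ 524 kg

After the first burn: m = 585 × exp(−150/2290.0) = 585 × 0.93660 = 547.911 kg.
After the second burn: m = 547.911 × exp(−100/2290.0) = 547.911 × 0.95727 = 524.499 kg.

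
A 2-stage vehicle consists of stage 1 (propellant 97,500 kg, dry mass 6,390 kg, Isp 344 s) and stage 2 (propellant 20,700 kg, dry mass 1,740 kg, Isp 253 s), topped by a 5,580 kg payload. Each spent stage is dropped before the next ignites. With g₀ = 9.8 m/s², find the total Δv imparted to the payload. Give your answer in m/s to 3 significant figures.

Δv ≈ 7860 m/s

Ignition mass of stage 1 = 97,500+6,390 + 20,700+1,740 + 5,580 = 131,910 kg.
Stage 1: m₀ = 131,910 kg, m_f = 131,910 − 97,500 = 34,410 kg; Δv = 344×9.8×ln(3.833) = 3371.2×1.3438 ≈ 4530 m/s.
Stage 2: m₀ = 28,020 kg, m_f = 28,020 − 20,700 = 7,320 kg; Δv = 253×9.8×ln(3.828) = 2479.4×1.3423 ≈ 3328 m/s.
Total Δv = 4530 + 3328 = 7858 m/s.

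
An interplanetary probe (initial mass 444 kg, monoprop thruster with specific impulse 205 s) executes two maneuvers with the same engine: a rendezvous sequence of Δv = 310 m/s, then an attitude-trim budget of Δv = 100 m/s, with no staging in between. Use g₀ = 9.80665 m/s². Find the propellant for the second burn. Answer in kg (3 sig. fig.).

propellant for the second burn ≈ 18.5 kg

v_e = Isp · g₀ = 205 × 9.80665 = 2010.4 m/s.
After the first burn: m = 444 × exp(−310/2010.4) = 444 × 0.85710 = 380.552 kg.
After the second burn: m = 380.552 × exp(−100/2010.4) = 380.552 × 0.95147 = 362.084 kg.
Second-burn propellant = 380.552 − 362.084 = 18.468 kg.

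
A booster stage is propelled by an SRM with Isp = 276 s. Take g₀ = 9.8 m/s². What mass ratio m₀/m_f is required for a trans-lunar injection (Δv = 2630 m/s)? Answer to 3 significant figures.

mass ratio ≈ 2.64

v_e = Isp · g₀ = 276 × 9.8 = 2704.8 m/s.
Using Δv = v_e ln(m₀/m_f): m₀/m_f = exp(Δv / v_e) = exp(2630 / 2704.8) = exp(0.9723) = 2.6441.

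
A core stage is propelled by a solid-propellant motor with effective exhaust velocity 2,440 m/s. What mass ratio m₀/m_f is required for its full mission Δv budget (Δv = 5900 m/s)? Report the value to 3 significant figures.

mass ratio ≈ 11.2

Using Δv = v_e ln(m₀/m_f): m₀/m_f = exp(Δv / v_e) = exp(5900 / 2440.0) = exp(2.4180) = 11.2238.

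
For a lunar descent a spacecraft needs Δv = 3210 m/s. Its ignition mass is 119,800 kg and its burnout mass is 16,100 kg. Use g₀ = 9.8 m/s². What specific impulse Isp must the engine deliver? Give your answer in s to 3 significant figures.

ln(m₀/m_f) = ln(119800/16100) = ln(7.441) = 2.0070.
By the Tsiolkovsky rocket equation, v_e = Δv / ln(m₀/m_f) = 3210 / 2.0070 = 1599.4 m/s.
Isp = v_e / g₀ = 1599.4 / 9.8 = 163.2 s.

Isp ≈ 163 s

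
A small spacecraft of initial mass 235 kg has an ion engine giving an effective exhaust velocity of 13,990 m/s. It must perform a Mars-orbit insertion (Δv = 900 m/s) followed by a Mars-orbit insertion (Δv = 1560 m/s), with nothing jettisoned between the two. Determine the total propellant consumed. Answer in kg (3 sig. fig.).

total propellant consumed ≈ 37.9 kg

After the first burn: m = 235 × exp(−900/13990.0) = 235 × 0.93769 = 220.357 kg.
After the second burn: m = 220.357 × exp(−1560/13990.0) = 220.357 × 0.89448 = 197.105 kg.
Total propellant = m₀ − m_final = 235 − 197.105 = 37.895 kg.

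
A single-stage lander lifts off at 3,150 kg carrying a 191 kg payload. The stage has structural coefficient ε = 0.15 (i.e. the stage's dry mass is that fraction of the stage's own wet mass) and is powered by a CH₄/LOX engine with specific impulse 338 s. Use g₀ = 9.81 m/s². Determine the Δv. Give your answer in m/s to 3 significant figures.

Stage wet mass = m₀ − payload = 3,150 − 191 = 2,959 kg.
Stage dry mass = ε × stage wet mass = 0.15 × 2,959 = 443.85 kg.
Burnout mass m_f = stage dry + payload = 443.85 + 191 = 634.85 kg.
v_e = Isp · g₀ = 338 × 9.81 = 3315.8 m/s.
Δv = v_e · ln(3,150/634.85) = 3315.8 × ln(4.962) = 3315.8 × 1.6018 ≈ 5311 m/s.

Δv ≈ 5310 m/s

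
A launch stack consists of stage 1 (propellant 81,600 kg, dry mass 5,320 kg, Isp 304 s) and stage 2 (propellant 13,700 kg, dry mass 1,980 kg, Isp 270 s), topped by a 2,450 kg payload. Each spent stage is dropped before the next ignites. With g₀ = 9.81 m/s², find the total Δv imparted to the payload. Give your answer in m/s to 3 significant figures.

Δv ≈ 8200 m/s

Ignition mass of stage 1 = 81,600+5,320 + 13,700+1,980 + 2,450 = 105,050 kg.
Stage 1: m₀ = 105,050 kg, m_f = 105,050 − 81,600 = 23,450 kg; Δv = 304×9.81×ln(4.48) = 2982.2×1.4996 ≈ 4472 m/s.
Stage 2: m₀ = 18,130 kg, m_f = 18,130 − 13,700 = 4,430 kg; Δv = 270×9.81×ln(4.093) = 2648.7×1.4092 ≈ 3732 m/s.
Total Δv = 4472 + 3732 = 8204 m/s.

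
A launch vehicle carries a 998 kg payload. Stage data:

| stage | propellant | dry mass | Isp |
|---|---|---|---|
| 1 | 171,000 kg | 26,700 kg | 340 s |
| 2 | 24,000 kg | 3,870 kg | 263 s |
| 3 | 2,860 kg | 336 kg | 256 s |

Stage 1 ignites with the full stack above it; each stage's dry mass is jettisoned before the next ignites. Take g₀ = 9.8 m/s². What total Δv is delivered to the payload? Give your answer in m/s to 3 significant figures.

Δv ≈ 11000 m/s

Ignition mass of stage 1 = 171,000+26,700 + 24,000+3,870 + 2,860+336 + 998 = 229,764 kg.
Stage 1: m₀ = 229,764 kg, m_f = 229,764 − 171,000 = 58,764 kg; Δv = 340×9.8×ln(3.91) = 3332.0×1.3635 ≈ 4543 m/s.
Stage 2: m₀ = 32,064 kg, m_f = 32,064 − 24,000 = 8,064 kg; Δv = 263×9.8×ln(3.976) = 2577.4×1.3803 ≈ 3558 m/s.
Stage 3: m₀ = 4,194 kg, m_f = 4,194 − 2,860 = 1,334 kg; Δv = 256×9.8×ln(3.144) = 2508.8×1.1455 ≈ 2874 m/s.
Total Δv = 4543 + 3558 + 2874 = 10975 m/s.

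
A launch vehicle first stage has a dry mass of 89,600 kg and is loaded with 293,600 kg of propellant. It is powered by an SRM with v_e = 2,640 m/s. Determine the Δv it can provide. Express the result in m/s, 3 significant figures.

m₀ = m_dry + m_prop = 89,600 + 293,600 = 383,200 kg.
Using Δv = v_e ln(m₀/m_f): Δv = v_e · ln(m₀/m_f) = 2640.0 × ln(4.277) = 2640.0 × 1.4532 ≈ 3836.5 m/s.

Δv ≈ 3840 m/s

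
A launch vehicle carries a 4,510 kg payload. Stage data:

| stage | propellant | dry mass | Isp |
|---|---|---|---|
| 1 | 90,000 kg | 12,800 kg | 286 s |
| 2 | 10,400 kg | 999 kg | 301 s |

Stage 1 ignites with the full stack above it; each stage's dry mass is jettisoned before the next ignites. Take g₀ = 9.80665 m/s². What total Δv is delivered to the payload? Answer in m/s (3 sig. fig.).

Δv ≈ 7110 m/s

Ignition mass of stage 1 = 90,000+12,800 + 10,400+999 + 4,510 = 118,709 kg.
Stage 1: m₀ = 118,709 kg, m_f = 118,709 − 90,000 = 28,709 kg; Δv = 286×9.80665×ln(4.135) = 2804.7×1.4195 ≈ 3981 m/s.
Stage 2: m₀ = 15,909 kg, m_f = 15,909 − 10,400 = 5,509 kg; Δv = 301×9.80665×ln(2.888) = 2951.8×1.0605 ≈ 3130 m/s.
Total Δv = 3981 + 3130 = 7111 m/s.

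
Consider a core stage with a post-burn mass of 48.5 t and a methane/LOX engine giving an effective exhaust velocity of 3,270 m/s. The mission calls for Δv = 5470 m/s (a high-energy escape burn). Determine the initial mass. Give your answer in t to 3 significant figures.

By the Tsiolkovsky rocket equation, m₀/m_f = exp(Δv / v_e) = exp(5470 / 3270.0) = exp(1.6728) = 5.3270.
m₀ = m_f × 5.3270 = 48.5 × 5.3270 = 258.36 t.

initial mass ≈ 258 t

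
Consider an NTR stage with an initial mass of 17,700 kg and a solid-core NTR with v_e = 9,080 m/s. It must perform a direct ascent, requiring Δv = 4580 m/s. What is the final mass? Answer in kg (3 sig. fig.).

final mass ≈ 10700 kg

From the ideal rocket equation, m₀/m_f = exp(Δv / v_e) = exp(4580 / 9080.0) = exp(0.5044) = 1.6560.
m_f = m₀ / 1.6560 = 17,700 / 1.6560 = 10,688.4 kg.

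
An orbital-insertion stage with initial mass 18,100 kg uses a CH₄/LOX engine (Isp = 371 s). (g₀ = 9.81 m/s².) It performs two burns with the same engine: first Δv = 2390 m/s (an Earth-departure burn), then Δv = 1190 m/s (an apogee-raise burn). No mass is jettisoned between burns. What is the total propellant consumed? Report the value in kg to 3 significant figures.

total propellant consumed ≈ 11300 kg

v_e = Isp · g₀ = 371 × 9.81 = 3639.5 m/s.
After the first burn: m = 18100 × exp(−2390/3639.5) = 18100 × 0.51857 = 9,386.12 kg.
After the second burn: m = 9,386.12 × exp(−1190/3639.5) = 9,386.12 × 0.72111 = 6,768.42 kg.
Total propellant = m₀ − m_final = 18100 − 6,768.42 = 11,331.58 kg.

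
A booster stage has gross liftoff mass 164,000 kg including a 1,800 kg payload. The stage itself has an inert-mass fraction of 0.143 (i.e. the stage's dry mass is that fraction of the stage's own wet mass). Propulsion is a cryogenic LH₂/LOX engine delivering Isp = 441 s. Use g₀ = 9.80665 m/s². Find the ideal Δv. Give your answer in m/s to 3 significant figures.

Δv ≈ 8140 m/s

Stage wet mass = m₀ − payload = 164,000 − 1,800 = 162,200 kg.
Stage dry mass = ε × stage wet mass = 0.143 × 162,200 = 23,194.6 kg.
Burnout mass m_f = stage dry + payload = 23,194.6 + 1,800 = 24,994.6 kg.
v_e = Isp · g₀ = 441 × 9.80665 = 4324.7 m/s.
From the ideal rocket equation, Δv = v_e · ln(164,000/24,994.6) = 4324.7 × ln(6.561) = 4324.7 × 1.8812 ≈ 8136 m/s.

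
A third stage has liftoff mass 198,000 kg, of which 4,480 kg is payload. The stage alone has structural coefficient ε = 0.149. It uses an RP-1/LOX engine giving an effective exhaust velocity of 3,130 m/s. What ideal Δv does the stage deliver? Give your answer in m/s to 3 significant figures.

Stage wet mass = m₀ − payload = 198,000 − 4,480 = 193,520 kg.
Stage dry mass = ε × stage wet mass = 0.149 × 193,520 = 28,834.5 kg.
Burnout mass m_f = stage dry + payload = 28,834.5 + 4,480 = 33,314.5 kg.
Rocket equation: Δv = v_e · ln(198,000/33,314.5) = 3130.0 × ln(5.943) = 3130.0 × 1.7823 ≈ 5579 m/s.

Δv ≈ 5580 m/s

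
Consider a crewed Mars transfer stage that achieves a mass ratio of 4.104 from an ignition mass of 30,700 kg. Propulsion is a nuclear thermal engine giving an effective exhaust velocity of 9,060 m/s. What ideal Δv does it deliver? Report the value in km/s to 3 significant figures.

Using Δv = v_e ln(m₀/m_f): Δv = v_e · ln(4.104) = 9060.0 × 1.4120 ≈ 12792.4 m/s.

Δv ≈ 12.8 km/s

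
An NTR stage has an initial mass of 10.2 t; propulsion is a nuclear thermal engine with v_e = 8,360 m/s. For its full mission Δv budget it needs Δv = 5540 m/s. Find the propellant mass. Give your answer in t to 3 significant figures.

propellant mass ≈ 4.94 t

From the ideal rocket equation, m₀/m_f = exp(Δv / v_e) = exp(5540 / 8360.0) = exp(0.6627) = 1.9400.
m_f = 10.2 / 1.9400 = 5.25773 t, so propellant = m₀ − m_f = 10.2 − 5.25773 = 4.94227 t.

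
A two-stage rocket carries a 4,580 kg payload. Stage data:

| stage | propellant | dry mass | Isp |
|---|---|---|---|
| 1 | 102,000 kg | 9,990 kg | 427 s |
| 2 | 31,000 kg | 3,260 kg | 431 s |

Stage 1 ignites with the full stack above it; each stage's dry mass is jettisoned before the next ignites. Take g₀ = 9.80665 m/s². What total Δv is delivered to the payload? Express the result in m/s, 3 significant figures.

Ignition mass of stage 1 = 102,000+9,990 + 31,000+3,260 + 4,580 = 150,830 kg.
Stage 1: m₀ = 150,830 kg, m_f = 150,830 − 102,000 = 48,830 kg; Δv = 427×9.80665×ln(3.089) = 4187.4×1.1278 ≈ 4723 m/s.
Stage 2: m₀ = 38,840 kg, m_f = 38,840 − 31,000 = 7,840 kg; Δv = 431×9.80665×ln(4.954) = 4226.7×1.6002 ≈ 6764 m/s.
Total Δv = 4723 + 6764 = 11487 m/s.

Δv ≈ 11500 m/s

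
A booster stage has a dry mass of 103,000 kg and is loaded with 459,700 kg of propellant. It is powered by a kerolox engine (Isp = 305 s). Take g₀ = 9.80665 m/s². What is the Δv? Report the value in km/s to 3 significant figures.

v_e = Isp · g₀ = 305 × 9.80665 = 2991.0 m/s.
m₀ = m_dry + m_prop = 103,000 + 459,700 = 562,700 kg.
From the ideal rocket equation, Δv = v_e · ln(m₀/m_f) = 2991.0 × ln(5.463) = 2991.0 × 1.6980 ≈ 5078.8 m/s.

Δv ≈ 5.08 km/s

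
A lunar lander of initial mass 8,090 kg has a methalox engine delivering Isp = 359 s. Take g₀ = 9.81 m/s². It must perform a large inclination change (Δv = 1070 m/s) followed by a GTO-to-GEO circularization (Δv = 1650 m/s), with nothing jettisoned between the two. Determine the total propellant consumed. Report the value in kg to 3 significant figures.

total propellant consumed ≈ 4350 kg

v_e = Isp · g₀ = 359 × 9.81 = 3521.8 m/s.
After the first burn: m = 8090 × exp(−1070/3521.8) = 8090 × 0.73799 = 5,970.34 kg.
After the second burn: m = 5,970.34 × exp(−1650/3521.8) = 5,970.34 × 0.62593 = 3,737.01 kg.
Total propellant = m₀ − m_final = 8090 − 3,737.01 = 4,352.99 kg.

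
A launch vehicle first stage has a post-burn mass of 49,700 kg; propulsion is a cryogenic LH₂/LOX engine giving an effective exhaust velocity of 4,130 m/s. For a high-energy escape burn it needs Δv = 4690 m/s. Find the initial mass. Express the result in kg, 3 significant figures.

initial mass ≈ 155000 kg

Rocket equation: m₀/m_f = exp(Δv / v_e) = exp(4690 / 4130.0) = exp(1.1356) = 3.1130.
m₀ = m_f × 3.1130 = 49,700 × 3.1130 = 154,716 kg.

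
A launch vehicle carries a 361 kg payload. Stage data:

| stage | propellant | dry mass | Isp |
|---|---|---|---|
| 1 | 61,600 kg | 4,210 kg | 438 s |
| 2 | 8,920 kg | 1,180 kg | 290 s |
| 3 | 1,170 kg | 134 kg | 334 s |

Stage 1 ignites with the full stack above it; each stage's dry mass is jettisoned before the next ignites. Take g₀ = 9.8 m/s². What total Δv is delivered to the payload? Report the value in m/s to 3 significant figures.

Δv ≈ 14800 m/s

Ignition mass of stage 1 = 61,600+4,210 + 8,920+1,180 + 1,170+134 + 361 = 77,575 kg.
Stage 1: m₀ = 77,575 kg, m_f = 77,575 − 61,600 = 15,975 kg; Δv = 438×9.8×ln(4.856) = 4292.4×1.5802 ≈ 6783 m/s.
Stage 2: m₀ = 11,765 kg, m_f = 11,765 − 8,920 = 2,845 kg; Δv = 290×9.8×ln(4.135) = 2842.0×1.4196 ≈ 4034 m/s.
Stage 3: m₀ = 1,665 kg, m_f = 1,665 − 1,170 = 495 kg; Δv = 334×9.8×ln(3.364) = 3273.2×1.2130 ≈ 3970 m/s.
Total Δv = 6783 + 4034 + 3970 = 14787 m/s.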